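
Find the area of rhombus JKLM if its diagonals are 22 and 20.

Area = (22 * 20) / 2 = 440 / 2 = 220

220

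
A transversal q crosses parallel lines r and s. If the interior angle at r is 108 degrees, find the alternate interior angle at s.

Alternate interior angles are equal: 108 degrees.

108 degrees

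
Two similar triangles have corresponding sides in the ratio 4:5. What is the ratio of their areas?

Area ratio = (side ratio)^2 = (4/5)^2 = 16:25.

16:25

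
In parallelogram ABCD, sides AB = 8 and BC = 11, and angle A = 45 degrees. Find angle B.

Consecutive angles are supplementary: angle B = 180 - 45 = 135 degrees.

135 degrees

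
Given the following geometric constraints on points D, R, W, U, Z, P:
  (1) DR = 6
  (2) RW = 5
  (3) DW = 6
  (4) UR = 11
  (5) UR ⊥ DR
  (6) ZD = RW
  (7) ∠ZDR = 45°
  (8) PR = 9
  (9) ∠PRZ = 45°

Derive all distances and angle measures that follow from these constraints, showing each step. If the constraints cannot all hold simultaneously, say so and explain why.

The constraints are consistent.

From the given relations:
  ZD = RW = 5

Step 1: From DR = 6, RU = 11, and ∠DRU = 90°, by the law of cosines:
  DU² = DR² + RU² - 2·DR·RU·cos(90°) = 36 + 121 - 0 = 157
  DU = √157

Step 2: From RD = 6, DZ = 5, and ∠RDZ = 45°, by the law of cosines:
  RZ² = RD² + DZ² - 2·RD·DZ·cos(45°) = 36 + 25 - 42.43 = 18.57
  RZ ≈ 4.31

Step 3: From DR = 6, DW = 6, RW = 5, by the inverse law of cosines:
  cos(∠RDW) = (DR² + DW² - RW²) / (2·DR·DW)
  ∠RDW = 49.25°

Step 4: From RD = 6, RW = 5, DW = 6, by the inverse law of cosines:
  cos(∠DRW) = (RD² + RW² - DW²) / (2·RD·RW)
  ∠DRW = 65.38°

Step 5: From WD = 6, WR = 5, DR = 6, by the inverse law of cosines:
  cos(∠DWR) = (WD² + WR² - DR²) / (2·WD·WR)
  ∠DWR = 65.38°

Step 6: From ZR = 4.31, RP = 9, and ∠ZRP = 45°, by the law of cosines:
  ZP² = ZR² + RP² - 2·ZR·RP·cos(45°) = 18.57 + 81 - 54.85 = 44.72
  ZP ≈ 6.69

Step 7: From DR = 6, DU = √157, RU = 11, by the inverse law of cosines:
  cos(∠RDU) = (DR² + DU² - RU²) / (2·DR·DU)
  ∠RDU = 61.39°

Step 8: From RD = 6, RZ = 4.31, DZ = 5, by the inverse law of cosines:
  cos(∠DRZ) = (RD² + RZ² - DZ²) / (2·RD·RZ)
  ∠DRZ = 55.12°

Step 9: From UD = √157, UR = 11, DR = 6, by the inverse law of cosines:
  cos(∠DUR) = (UD² + UR² - DR²) / (2·UD·UR)
  ∠DUR = 28.61°

Step 10: From ZD = 5, ZR = 4.31, DR = 6, by the inverse law of cosines:
  cos(∠DZR) = (ZD² + ZR² - DR²) / (2·ZD·ZR)
  ∠DZR = 79.88°

Step 11: From ZP = 6.69, ZR = 4.31, PR = 9, by the inverse law of cosines:
  cos(∠PZR) = (ZP² + ZR² - PR²) / (2·ZP·ZR)
  ∠PZR = 107.89°

Step 12: From PR = 9, PZ = 6.69, RZ = 4.31, by the inverse law of cosines:
  cos(∠RPZ) = (PR² + PZ² - RZ²) / (2·PR·PZ)
  ∠RPZ = 27.11°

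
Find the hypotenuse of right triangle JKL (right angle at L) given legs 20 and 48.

By the Pythagorean theorem: JK^2 = JL^2 + KL^2
JK^2 = 20^2 + 48^2 = 400 + 2304 = 2704
JK = sqrt(2704) = 52

52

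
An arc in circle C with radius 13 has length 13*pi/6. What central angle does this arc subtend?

Arc length L = 2πr × θ/360, so θ = 360L / (2πr).
θ = 360 × 13*pi/6 / (2π × 13)
θ = 30°
θ = 30°

30°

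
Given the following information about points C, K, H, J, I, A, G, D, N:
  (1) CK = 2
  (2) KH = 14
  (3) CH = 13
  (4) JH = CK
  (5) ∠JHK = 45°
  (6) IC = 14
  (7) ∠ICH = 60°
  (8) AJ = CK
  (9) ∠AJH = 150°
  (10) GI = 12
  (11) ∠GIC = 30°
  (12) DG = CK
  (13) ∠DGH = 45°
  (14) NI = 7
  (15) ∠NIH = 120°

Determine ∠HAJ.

From the given relations: AJ = CK = 2; JH = CK = 2.
Step 1: By the law of cosines on triangle AJH: AH² = 2² + 2² − 2·2·2·cos(150°) = 14.93, so AH ≈ 3.86.
Step 2: By the inverse law of cosines on triangle HAJ: cos(∠HAJ) = (3.86² + 2² − 2²) / (2·3.86·2) = 14.93/15.45 = 0.9659, so ∠HAJ = 15°.

Therefore, the measure of angle ∠HAJ = 15°.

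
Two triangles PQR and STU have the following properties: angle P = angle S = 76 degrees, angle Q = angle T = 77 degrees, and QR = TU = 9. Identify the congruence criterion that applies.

The given information provides:
angle P = angle S = 76 degrees, angle Q = angle T = 77 degrees, and QR = TU = 9
This matches the AAS congruence theorem.
Two pairs of corresponding angles and a non-included side are equal (Angle-Angle-Side).

AAS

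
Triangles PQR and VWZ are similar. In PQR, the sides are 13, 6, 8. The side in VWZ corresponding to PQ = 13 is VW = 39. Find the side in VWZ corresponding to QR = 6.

Similar triangles have proportional sides. Setting up the proportion:
VW / PQ = WZ / QR
39 / 13 = WZ / 6
WZ = 6 * 39 / 13 = 18.

18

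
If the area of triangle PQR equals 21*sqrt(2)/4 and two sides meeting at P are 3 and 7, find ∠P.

sin(C) = 2 * 21*sqrt(2)/4 / (3 * 7) = sqrt(2)/2, so C = arcsin(sqrt(2)/2) = 45°.
Since sin(180° - C) = sin(C), the obtuse angle 135° gives the same area, so C = 45° or C = 135°.

45° or 135°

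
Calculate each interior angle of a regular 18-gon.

Each interior angle of a regular n-gon is (n - 2) * 180 / n.
For n = 18: (18 - 2) * 180 / 18 = 2880/18 = 160 degrees.

160 degrees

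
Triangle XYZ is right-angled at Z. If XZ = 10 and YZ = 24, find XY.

In a right triangle, the square of the hypotenuse equals the sum of the squares of the two legs.
The legs are 10 and 24, so the hypotenuse = sqrt(100 + 576) = sqrt(676) = 26.

26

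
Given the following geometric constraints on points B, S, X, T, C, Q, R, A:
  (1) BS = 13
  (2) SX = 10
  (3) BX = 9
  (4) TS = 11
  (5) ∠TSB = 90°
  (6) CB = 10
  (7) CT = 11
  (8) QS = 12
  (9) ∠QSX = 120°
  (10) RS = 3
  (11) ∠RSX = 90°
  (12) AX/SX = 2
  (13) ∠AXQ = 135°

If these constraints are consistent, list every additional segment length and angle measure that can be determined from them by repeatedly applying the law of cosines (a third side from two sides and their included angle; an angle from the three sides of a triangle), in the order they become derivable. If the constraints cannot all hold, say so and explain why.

The constraints are consistent. Derivable facts, in order:
After 1 step:
- BT ≈ 17.03
- XQ = 2·√91
- XR = √109
- ∠BSX = 43.69°
- ∠BXS = 86.18°
- ∠SBX = 50.13°
After 2 steps:
- QA ≈ 36.11
- ∠BCT = 108.28°
- ∠BTC = 33.89°
- ∠BTS = 49.76°
- ∠CBT = 37.83°
- ∠QXS = 33°
- ∠RXS = 16.7°
- ∠SBT = 40.24°
- ∠SQX = 27°
- ∠SRX = 73.3°
After 3 steps:
- ∠AQX = 23.06°
- ∠QAX = 21.94°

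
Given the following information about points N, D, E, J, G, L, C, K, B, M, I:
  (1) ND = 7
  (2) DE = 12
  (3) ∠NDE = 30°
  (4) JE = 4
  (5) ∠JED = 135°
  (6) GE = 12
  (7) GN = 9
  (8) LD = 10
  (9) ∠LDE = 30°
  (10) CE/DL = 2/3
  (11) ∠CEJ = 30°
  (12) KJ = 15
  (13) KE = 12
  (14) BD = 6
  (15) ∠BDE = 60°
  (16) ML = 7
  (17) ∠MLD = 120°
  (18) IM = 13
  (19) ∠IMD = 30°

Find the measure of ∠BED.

Step 1: By the law of cosines on triangle EDB: EB² = 12² + 6² − 2·12·6·cos(60°) = 108, so EB = 6·√3.
Step 2: By the inverse law of cosines on triangle BED: cos(∠BED) = ((6·√3)² + 12² − 6²) / (2·6·√3·12) = 216/249.42 = 0.866, so ∠BED = 30°.

Therefore, the measure of angle ∠BED = 30°.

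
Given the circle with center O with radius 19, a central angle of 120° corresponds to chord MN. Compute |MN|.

Chord = 2(19) sin(60°) = 19*sqrt(3)

19*sqrt(3)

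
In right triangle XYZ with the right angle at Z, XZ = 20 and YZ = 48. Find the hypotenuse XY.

By the Pythagorean theorem: XY^2 = XZ^2 + YZ^2
XY^2 = 20^2 + 48^2 = 400 + 2304 = 2704
XY = sqrt(2704) = 52

52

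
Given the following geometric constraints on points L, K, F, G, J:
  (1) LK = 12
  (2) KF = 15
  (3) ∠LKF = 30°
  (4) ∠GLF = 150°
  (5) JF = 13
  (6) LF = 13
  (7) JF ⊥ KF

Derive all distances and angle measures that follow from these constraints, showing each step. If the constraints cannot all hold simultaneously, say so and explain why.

These constraints are not satisfiable: (1), (2) and (3) already determine LF: by the law of cosines LF² = 12² + 15² − 2·12·15·cos(30°) = 57.23, so LF ≈ 7.57, which contradicts (6) LF = 13. No planar figure meets all of them, so nothing further can be derived.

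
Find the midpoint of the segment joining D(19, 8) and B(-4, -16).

The midpoint is the point halfway along the segment.
Move half the horizontal distance: 19 + (-4 - 19)/2 = 19 + -23/2 = 15/2
Move half the vertical distance: 8 + (-16 - 8)/2 = 8 + -24/2 = -4
Midpoint = (15/2, -4)

(15/2, -4)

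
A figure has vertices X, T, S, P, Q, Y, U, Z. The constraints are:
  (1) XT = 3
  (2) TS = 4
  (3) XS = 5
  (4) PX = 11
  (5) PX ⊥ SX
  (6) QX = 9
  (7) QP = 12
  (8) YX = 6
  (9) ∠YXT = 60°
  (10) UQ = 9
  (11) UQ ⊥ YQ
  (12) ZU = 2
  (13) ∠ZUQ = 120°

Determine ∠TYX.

Step 1: By the law of cosines on triangle YXT: YT² = 6² + 3² − 2·6·3·cos(60°) = 27, so YT = 3·√3.
Step 2: By the inverse law of cosines on triangle TYX: cos(∠TYX) = ((3·√3)² + 6² − 3²) / (2·3·√3·6) = 54/62.35 = 0.866, so ∠TYX = 30°.

Therefore, the measure of angle ∠TYX = 30°.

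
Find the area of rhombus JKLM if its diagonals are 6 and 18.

Area = (6 * 18) / 2 = 108 / 2 = 54

54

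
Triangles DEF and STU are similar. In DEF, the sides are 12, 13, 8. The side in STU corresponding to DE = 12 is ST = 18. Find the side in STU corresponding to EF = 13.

Similar triangles have proportional sides. Setting up the proportion:
ST / DE = TU / EF
18 / 12 = TU / 13
TU = 13 * 18 / 12 = 39/2.

39/2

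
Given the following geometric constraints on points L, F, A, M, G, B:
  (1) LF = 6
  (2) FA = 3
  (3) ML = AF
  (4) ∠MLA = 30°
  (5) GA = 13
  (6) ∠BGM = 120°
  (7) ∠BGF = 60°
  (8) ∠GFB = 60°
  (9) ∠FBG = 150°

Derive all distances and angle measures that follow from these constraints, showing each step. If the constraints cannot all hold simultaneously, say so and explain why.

These constraints are not satisfiable: (7), (8) and (9) are the three interior angles of triangle BGF, which must sum to 180°, but 60° + 60° + 150° = 270°. No planar figure meets all of them, so nothing further can be derived.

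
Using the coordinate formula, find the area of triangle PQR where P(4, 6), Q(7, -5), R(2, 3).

The Shoelace formula computes the area from vertex coordinates by summing cross products.
For vertices (4,6), (7,-5), (2,3):
Signed sum = 4*-5 - 7*6 + 7*3 - 2*-5 + 2*6 - 4*3
= -62 + 31 + 0 = -31
Area = (1/2)|-31| = 31/2.

31/2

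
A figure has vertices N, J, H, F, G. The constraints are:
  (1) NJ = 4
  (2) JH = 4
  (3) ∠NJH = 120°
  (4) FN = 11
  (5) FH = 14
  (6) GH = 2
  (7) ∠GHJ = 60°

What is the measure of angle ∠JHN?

Step 1: By the law of cosines on triangle HJN: HN² = 4² + 4² − 2·4·4·cos(120°) = 48, so HN = 4·√3.
Step 2: By the inverse law of cosines on triangle JHN: cos(∠JHN) = (4² + (4·√3)² − 4²) / (2·4·4·√3) = 48/55.43 = 0.866, so ∠JHN = 30°.

Therefore, the measure of angle ∠JHN = 30°.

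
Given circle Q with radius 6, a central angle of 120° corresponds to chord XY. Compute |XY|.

Chord length = 2r sin(θ/2)
= 2 × 6 × sin(120°/2)
= 2 × 6 × sin(60°)
= 6*sqrt(3)

6*sqrt(3)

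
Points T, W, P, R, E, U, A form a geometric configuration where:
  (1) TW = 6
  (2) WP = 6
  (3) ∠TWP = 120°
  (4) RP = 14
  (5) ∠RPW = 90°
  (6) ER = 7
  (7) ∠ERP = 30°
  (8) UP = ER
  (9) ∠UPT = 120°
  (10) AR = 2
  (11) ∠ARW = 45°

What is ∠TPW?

Step 1: By the law of cosines on triangle PWT: PT² = 6² + 6² − 2·6·6·cos(120°) = 108, so PT = 6·√3.
Step 2: By the inverse law of cosines on triangle TPW: cos(∠TPW) = ((6·√3)² + 6² − 6²) / (2·6·√3·6) = 108/124.71 = 0.866, so ∠TPW = 30°.

Therefore, the measure of angle ∠TPW = 30°.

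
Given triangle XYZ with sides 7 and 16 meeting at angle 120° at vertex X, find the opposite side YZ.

By the law of cosines: YZ^2 = XY^2 + XZ^2 - 2*XY*XZ*cos(X)
YZ^2 = 7^2 + 16^2 - 2*7*16*cos(120°)
YZ^2 = 49 + 256 - 224*(-1/2)
YZ^2 = 417
YZ = sqrt(417)

sqrt(417)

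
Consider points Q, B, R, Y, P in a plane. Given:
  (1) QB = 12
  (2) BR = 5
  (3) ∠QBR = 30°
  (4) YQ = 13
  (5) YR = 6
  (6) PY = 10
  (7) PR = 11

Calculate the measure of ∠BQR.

Step 1: By the law of cosines on triangle QBR: QR² = 12² + 5² − 2·12·5·cos(30°) = 65.08, so QR ≈ 8.07.
Step 2: By the inverse law of cosines on triangle BQR: cos(∠BQR) = (12² + 8.07² − 5²) / (2·12·8.07) = 184.08/193.61 = 0.9508, so ∠BQR = 18.05°.

Therefore, the measure of angle ∠BQR = 18.05°.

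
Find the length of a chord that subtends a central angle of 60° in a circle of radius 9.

Drop a perpendicular from the center to the chord, bisecting both the chord and the central angle.
Each half-chord = r sin(θ/2) = 9 sin(30°).
The full chord = 2 × 9 × sin(30°) = 9.

9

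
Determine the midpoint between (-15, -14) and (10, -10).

M = ((x₁ + x₂)/2, (y₁ + y₂)/2)
= ((-15 + 10)/2, (-14 + -10)/2)
= (-5/2, -24/2) = (-5/2, -12)

(-5/2, -12)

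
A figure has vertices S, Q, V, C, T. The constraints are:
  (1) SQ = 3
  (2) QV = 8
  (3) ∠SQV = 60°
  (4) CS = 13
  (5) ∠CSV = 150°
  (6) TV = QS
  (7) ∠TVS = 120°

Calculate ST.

From the given relations: TV = QS = 3.
Step 1: By the law of cosines on triangle SQV: SV² = 3² + 8² − 2·3·8·cos(60°) = 49, so SV = 7.
Step 2: By the law of cosines on triangle SVT: ST² = 7² + 3² − 2·7·3·cos(120°) = 79, so ST = √79.

Therefore, the length of ST = √79.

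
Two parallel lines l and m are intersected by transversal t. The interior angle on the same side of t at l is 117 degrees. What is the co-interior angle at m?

Co-interior angles (same-side interior) formed by parallel lines and a transversal are supplementary (sum to 180 degrees).
The given angle is 117 degrees.
The co-interior angle = 180 - 117 = 63 degrees.

63 degrees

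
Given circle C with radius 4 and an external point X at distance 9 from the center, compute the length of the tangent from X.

tangent = √(d² - r²) = √(9² - 4²) = √(81 - 16) = √65 = sqrt(65)

sqrt(65)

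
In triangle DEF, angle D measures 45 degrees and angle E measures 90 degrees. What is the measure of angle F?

By the triangle angle sum property, the three interior angles of any triangle add up to 180°.
We know angle D = 45° and angle E = 90°, so their sum is 135°.
Therefore angle F = 180° - 135° = 45°.

45 degrees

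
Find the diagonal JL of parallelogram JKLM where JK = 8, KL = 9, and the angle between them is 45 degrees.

The diagonal of a parallelogram can be found by treating two adjacent sides and the diagonal as a triangle.
Applying the law of cosines with sides 8, 9 and included angle 45°:
d^2 = 64 + 81 - 144*cos(45°) = 145 - 72*sqrt(2)
d = sqrt(145 - 72*sqrt(2))

sqrt(145 - 72*sqrt(2))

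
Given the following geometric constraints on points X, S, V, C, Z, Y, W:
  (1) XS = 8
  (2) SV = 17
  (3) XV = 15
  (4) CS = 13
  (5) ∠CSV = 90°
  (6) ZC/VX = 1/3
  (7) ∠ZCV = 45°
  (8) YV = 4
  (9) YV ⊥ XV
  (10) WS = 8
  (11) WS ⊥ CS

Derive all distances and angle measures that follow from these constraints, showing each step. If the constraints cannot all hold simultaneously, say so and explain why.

The constraints are consistent.

From the given relations:
  ZC = 1/3·VX = 1/3·15 = 5

Step 1: From XV = 15, VY = 4, and ∠XVY = 90°, by the law of cosines:
  XY² = XV² + VY² - 2·XV·VY·cos(90°) = 225 + 16 - 0 = 241
  XY ≈ 15.52

Step 2: From VS = 17, SC = 13, and ∠VSC = 90°, by the law of cosines:
  VC² = VS² + SC² - 2·VS·SC·cos(90°) = 289 + 169 - 0 = 458
  VC ≈ 21.4

Step 3: From CS = 13, SW = 8, and ∠CSW = 90°, by the law of cosines:
  CW² = CS² + SW² - 2·CS·SW·cos(90°) = 169 + 64 - 0 = 233
  CW ≈ 15.26

Step 4: From XS = 8, XV = 15, SV = 17, by the inverse law of cosines:
  cos(∠SXV) = (XS² + XV² - SV²) / (2·XS·XV)
  ∠SXV = 90°

Step 5: From SV = 17, SX = 8, VX = 15, by the inverse law of cosines:
  cos(∠VSX) = (SV² + SX² - VX²) / (2·SV·SX)
  ∠VSX = 61.93°

Step 6: From VS = 17, VX = 15, SX = 8, by the inverse law of cosines:
  cos(∠SVX) = (VS² + VX² - SX²) / (2·VS·VX)
  ∠SVX = 28.07°

Step 7: From VC = 21.4, CZ = 5, and ∠VCZ = 45°, by the law of cosines:
  VZ² = VC² + CZ² - 2·VC·CZ·cos(45°) = 458 + 25 - 151.3 = 331.7
  VZ ≈ 18.21

Step 8: From XV = 15, XY = 15.52, VY = 4, by the inverse law of cosines:
  cos(∠VXY) = (XV² + XY² - VY²) / (2·XV·XY)
  ∠VXY = 14.93°

Step 9: From VC = 21.4, VS = 17, CS = 13, by the inverse law of cosines:
  cos(∠CVS) = (VC² + VS² - CS²) / (2·VC·VS)
  ∠CVS = 37.41°

Step 10: From CS = 13, CV = 21.4, SV = 17, by the inverse law of cosines:
  cos(∠SCV) = (CS² + CV² - SV²) / (2·CS·CV)
  ∠SCV = 52.59°

Step 11: From CS = 13, CW = 15.26, SW = 8, by the inverse law of cosines:
  cos(∠SCW) = (CS² + CW² - SW²) / (2·CS·CW)
  ∠SCW = 31.61°

Step 12: From YV = 4, YX = 15.52, VX = 15, by the inverse law of cosines:
  cos(∠VYX) = (YV² + YX² - VX²) / (2·YV·YX)
  ∠VYX = 75.07°

Step 13: From WC = 15.26, WS = 8, CS = 13, by the inverse law of cosines:
  cos(∠CWS) = (WC² + WS² - CS²) / (2·WC·WS)
  ∠CWS = 58.39°

Step 14: From VC = 21.4, VZ = 18.21, CZ = 5, by the inverse law of cosines:
  cos(∠CVZ) = (VC² + VZ² - CZ²) / (2·VC·VZ)
  ∠CVZ = 11.19°

Step 15: From ZC = 5, ZV = 18.21, CV = 21.4, by the inverse law of cosines:
  cos(∠CZV) = (ZC² + ZV² - CV²) / (2·ZC·ZV)
  ∠CZV = 123.81°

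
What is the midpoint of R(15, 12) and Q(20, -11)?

M = ((x₁ + x₂)/2, (y₁ + y₂)/2)
= ((15 + 20)/2, (12 + -11)/2)
= (35/2, 1/2) = (35/2, 1/2)

(35/2, 1/2)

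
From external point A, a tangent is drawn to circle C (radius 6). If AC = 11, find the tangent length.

The tangent, radius, and line from the external point to the center form a right triangle.
The right angle is where the tangent meets the radius.
By the Pythagorean theorem: tangent² + 6² = 11²
tangent² = 121 - 36 = 85
tangent = sqrt(85)

sqrt(85)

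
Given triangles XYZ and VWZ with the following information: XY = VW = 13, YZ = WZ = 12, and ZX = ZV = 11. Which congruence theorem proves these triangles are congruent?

Consider the given information: XY = VW = 13, YZ = WZ = 12, and ZX = ZV = 11
This is not AAS or HL: AAS requires two angles and a non-included side. HL only applies to right triangles with matching hypotenuse and leg.
The correct criterion is SSS. All three pairs of corresponding sides are equal (Side-Side-Side).

SSS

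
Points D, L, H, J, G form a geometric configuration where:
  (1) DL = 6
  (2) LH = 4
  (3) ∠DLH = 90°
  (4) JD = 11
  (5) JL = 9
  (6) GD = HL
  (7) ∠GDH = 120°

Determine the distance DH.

Step 1: By the law of cosines on triangle DLH: DH² = 6² + 4² − 2·6·4·cos(90°) = 52, so DH = 2·√13.

Therefore, the length of DH = 2·√13.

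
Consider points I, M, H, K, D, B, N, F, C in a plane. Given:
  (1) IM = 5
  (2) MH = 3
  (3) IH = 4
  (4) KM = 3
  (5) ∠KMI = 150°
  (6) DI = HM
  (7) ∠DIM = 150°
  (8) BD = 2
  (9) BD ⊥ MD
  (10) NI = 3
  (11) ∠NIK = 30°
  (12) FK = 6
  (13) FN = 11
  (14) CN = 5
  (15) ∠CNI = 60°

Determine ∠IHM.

Step 1: By the inverse law of cosines on triangle IHM: cos(∠IHM) = (4² + 3² − 5²) / (2·4·3) = 0/24 = 0, so ∠IHM = 90°.

Therefore, the measure of angle ∠IHM = 90°.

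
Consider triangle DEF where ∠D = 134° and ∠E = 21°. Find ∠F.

Let angle F = x. Then 134 + 21 + x = 180.
x = 180 - 155 = 25 degrees.

25 degrees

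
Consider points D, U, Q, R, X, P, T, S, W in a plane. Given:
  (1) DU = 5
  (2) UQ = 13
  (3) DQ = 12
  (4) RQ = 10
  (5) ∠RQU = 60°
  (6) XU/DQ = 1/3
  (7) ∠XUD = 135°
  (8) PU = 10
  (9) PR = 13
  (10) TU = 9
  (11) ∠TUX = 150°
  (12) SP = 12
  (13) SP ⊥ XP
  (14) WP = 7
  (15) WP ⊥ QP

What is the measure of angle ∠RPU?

Step 1: By the law of cosines on triangle RQU: RU² = 10² + 13² − 2·10·13·cos(60°) = 139, so RU = √139.
Step 2: By the inverse law of cosines on triangle RPU: cos(∠RPU) = (13² + 10² − √139²) / (2·13·10) = 130/260 = 0.5, so ∠RPU = 60°.

Therefore, the measure of angle ∠RPU = 60°.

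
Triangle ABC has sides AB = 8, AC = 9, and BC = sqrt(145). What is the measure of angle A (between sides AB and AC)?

When all three sides of a triangle are known, the law of cosines can be rearranged to find any angle.
cos(C) = (a² + b² - c²) / (2ab) gives cos(A) = 0.
Taking the inverse cosine: A = 90°.

90°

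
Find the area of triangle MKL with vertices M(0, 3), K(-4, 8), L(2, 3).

Shoelace: Area = (1/2)|0(8-3) + -4(3-3) + 2(3-8)| = (1/2)(10) = 5

5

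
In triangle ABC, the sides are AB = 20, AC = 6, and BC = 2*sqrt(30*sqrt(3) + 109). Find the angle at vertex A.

cos(A) = (20² + 6² - (2*sqrt(30*sqrt(3) + 109))²) / (2 × 20 × 6) = -sqrt(3)/2, so A = arccos(-sqrt(3)/2) = 150°.

150°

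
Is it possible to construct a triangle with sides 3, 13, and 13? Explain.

Sort the sides: 3, 13, 13.
It suffices to check that the sum of the two smallest exceeds the largest:
3 + 13 = 16 > 13. ✓
Yes, a valid triangle can be formed.

Yes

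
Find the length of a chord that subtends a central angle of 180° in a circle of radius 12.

Drop a perpendicular from the center to the chord, bisecting both the chord and the central angle.
Each half-chord = r sin(θ/2) = 12 sin(90°).
The full chord = 2 × 12 × sin(90°) = 24.

24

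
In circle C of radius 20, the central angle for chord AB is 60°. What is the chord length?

Chord length = 2r sin(θ/2)
= 2 × 20 × sin(60°/2)
= 2 × 20 × sin(30°)
= 20

20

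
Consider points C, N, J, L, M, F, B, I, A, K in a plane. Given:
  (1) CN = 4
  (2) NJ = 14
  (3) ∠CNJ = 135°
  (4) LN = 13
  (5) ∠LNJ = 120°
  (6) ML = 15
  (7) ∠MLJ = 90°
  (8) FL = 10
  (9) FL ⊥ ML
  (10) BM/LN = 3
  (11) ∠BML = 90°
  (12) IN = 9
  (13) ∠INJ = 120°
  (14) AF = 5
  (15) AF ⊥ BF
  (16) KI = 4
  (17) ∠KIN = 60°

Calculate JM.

Step 1: By the law of cosines on triangle LNJ: LJ² = 13² + 14² − 2·13·14·cos(120°) = 547, so LJ ≈ 23.39.
Step 2: By the law of cosines on triangle JLM: JM² = 23.39² + 15² − 2·23.39·15·cos(90°) = 772, so JM = 2·√193.

Therefore, the length of JM = 2·√193.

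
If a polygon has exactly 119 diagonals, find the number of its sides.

Using d = n(n - 3)/2, we solve 119 = n(n - 3)/2.
So n(n - 3) = 238.
Testing n = 17: 17 * 14 = 238 = 238. Correct.
The polygon has 17 sides.

17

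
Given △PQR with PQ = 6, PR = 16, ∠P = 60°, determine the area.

Area = (1/2) * PQ * PR * sin(P)
Area = (1/2) * 6 * 16 * sin(60°)
Area = (1/2) * 6 * 16 * sqrt(3)/2
Area = 24*sqrt(3)

24*sqrt(3)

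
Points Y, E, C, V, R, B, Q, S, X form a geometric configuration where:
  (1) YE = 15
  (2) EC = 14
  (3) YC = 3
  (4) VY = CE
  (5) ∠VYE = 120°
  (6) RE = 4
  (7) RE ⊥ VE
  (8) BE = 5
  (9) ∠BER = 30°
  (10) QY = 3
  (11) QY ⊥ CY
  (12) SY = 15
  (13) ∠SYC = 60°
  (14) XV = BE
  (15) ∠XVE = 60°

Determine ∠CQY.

Step 1: By the law of cosines on triangle QYC: QC² = 3² + 3² − 2·3·3·cos(90°) = 18, so QC = 3·√2.
Step 2: By the inverse law of cosines on triangle CQY: cos(∠CQY) = ((3·√2)² + 3² − 3²) / (2·3·√2·3) = 18/25.46 = 0.7071, so ∠CQY = 45°.

Therefore, the measure of angle ∠CQY = 45°.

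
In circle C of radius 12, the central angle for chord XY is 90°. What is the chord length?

Chord = 2(12) sin(45°) = 12*sqrt(2)

12*sqrt(2)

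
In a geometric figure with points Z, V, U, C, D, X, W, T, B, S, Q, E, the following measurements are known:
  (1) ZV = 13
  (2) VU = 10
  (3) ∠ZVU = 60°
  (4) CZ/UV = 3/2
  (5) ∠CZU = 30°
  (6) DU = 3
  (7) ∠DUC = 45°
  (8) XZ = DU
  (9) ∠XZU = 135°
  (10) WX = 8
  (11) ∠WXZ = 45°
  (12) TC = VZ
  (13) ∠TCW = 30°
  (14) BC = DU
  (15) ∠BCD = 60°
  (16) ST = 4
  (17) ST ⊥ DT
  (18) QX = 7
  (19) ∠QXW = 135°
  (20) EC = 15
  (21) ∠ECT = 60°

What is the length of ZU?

Step 1: By the law of cosines on triangle ZVU: ZU² = 13² + 10² − 2·13·10·cos(60°) = 139, so ZU = √139.

Therefore, the length of ZU = √139.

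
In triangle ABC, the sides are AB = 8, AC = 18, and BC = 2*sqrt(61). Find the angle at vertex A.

When all three sides of a triangle are known, the law of cosines can be rearranged to find any angle.
cos(C) = (a² + b² - c²) / (2ab) gives cos(A) = 1/2.
Taking the inverse cosine: A = 60°.

60°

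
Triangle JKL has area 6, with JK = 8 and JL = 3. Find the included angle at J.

From the SAS area formula Area = (1/2)ab sin(C), rearranging gives sin(C) = 2*Area/(ab).
sin(C) = 2 * 6 / (24) = 1/2.
Therefore C = arcsin(1/2) = 30°.
Since sin(180° - C) = sin(C), the obtuse angle 150° gives the same area, so C = 30° or C = 150°.

30° or 150°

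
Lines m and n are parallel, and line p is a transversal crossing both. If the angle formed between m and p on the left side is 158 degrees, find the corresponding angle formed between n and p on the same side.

Corresponding angles are equal: 158 degrees.

158 degrees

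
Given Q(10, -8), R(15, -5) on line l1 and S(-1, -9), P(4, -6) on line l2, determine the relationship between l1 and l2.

Slope of line 1: m1 = (-5 - -8)/(15 - 10) = 3/5 = 3/5
Slope of line 2: m2 = (-6 - -9)/(4 - -1) = 3/5 = 3/5
Two lines are parallel if and only if they have equal slopes (or both are vertical).
Here m1 = m2 = 3/5, confirming the lines are parallel.

Parallel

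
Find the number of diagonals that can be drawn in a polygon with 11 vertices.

Each of the 11 vertices connects to 8 non-adjacent vertices via diagonals.
Total connections = 11 × 8 = 88, but each diagonal is counted twice.
Number of diagonals = 88 / 2 = 44.

44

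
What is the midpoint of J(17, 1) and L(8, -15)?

The midpoint is the point halfway along the segment.
Move half the horizontal distance: 17 + (8 - 17)/2 = 17 + -9/2 = 25/2
Move half the vertical distance: 1 + (-15 - 1)/2 = 1 + -16/2 = -7
Midpoint = (25/2, -7)

(25/2, -7)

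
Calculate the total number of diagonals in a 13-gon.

The number of diagonals in an n-gon is n(n - 3)/2.
For n = 13: 13(13 - 3)/2 = 13 × 10 / 2 = 65.

65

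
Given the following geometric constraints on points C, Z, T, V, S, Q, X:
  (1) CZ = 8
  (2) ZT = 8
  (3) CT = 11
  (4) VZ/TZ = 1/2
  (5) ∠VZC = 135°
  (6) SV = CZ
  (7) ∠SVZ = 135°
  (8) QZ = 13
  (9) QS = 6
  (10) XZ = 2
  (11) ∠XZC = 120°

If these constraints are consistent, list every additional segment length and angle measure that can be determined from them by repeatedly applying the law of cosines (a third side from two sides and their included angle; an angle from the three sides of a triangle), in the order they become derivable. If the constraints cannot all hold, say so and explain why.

The constraints are consistent. Derivable facts, in order:
After 1 step:
- CV ≈ 11.19
- CX = 2·√21
- ZS ≈ 11.19
- ∠CTZ = 46.57°
- ∠CZT = 86.87°
- ∠TCZ = 46.57°
After 2 steps:
- ∠CVZ = 30.36°
- ∠CXZ = 49.11°
- ∠QSZ = 93.31°
- ∠QZS = 27.44°
- ∠SQZ = 59.26°
- ∠SZV = 30.36°
- ∠VCZ = 14.64°
- ∠VSZ = 14.64°
- ∠XCZ = 10.89°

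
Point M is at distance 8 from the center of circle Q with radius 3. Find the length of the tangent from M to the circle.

Let T be the point of tangency. Then QT ⊥ MT (radius ⊥ tangent).
In right triangle QTM: QM² = QT² + MT²
8² = 3² + MT²
MT² = 55, MT = sqrt(55)

sqrt(55)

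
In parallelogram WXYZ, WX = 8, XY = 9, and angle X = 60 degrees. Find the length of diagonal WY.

Using the law of cosines:
d^2 = 8^2 + 9^2 - 2(8)(9)cos(60 degrees)
d^2 = 64 + 81 - 144*1/2
d^2 = 73
d = sqrt(73)

sqrt(73)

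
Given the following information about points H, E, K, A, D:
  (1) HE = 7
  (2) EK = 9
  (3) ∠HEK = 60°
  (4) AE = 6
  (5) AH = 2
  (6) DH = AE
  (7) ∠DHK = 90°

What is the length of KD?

From the given relations: DH = AE = 6.
Step 1: By the law of cosines on triangle HEK: HK² = 7² + 9² − 2·7·9·cos(60°) = 67, so HK = √67.
Step 2: By the law of cosines on triangle KHD: KD² = √67² + 6² − 2·√67·6·cos(90°) = 103, so KD = √103.

Therefore, the length of KD = √103.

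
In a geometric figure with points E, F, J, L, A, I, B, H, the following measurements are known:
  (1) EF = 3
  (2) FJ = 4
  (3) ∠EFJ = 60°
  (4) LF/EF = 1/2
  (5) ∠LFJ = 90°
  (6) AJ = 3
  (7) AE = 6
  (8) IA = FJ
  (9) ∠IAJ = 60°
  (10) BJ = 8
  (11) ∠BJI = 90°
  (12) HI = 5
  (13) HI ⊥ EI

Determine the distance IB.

From the given relations: IA = FJ = 4.
Step 1: By the law of cosines on triangle JAI: JI² = 3² + 4² − 2·3·4·cos(60°) = 13, so JI = √13.
Step 2: By the law of cosines on triangle IJB: IB² = √13² + 8² − 2·√13·8·cos(90°) = 77, so IB = √77.

Therefore, the length of IB = √77.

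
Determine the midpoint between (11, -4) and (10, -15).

The midpoint is the point halfway along the segment.
Move half the horizontal distance: 11 + (10 - 11)/2 = 11 + -1/2 = 21/2
Move half the vertical distance: -4 + (-15 - -4)/2 = -4 + -11/2 = -19/2
Midpoint = (21/2, -19/2)

(21/2, -19/2)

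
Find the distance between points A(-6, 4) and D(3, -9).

d = sqrt((3 - -6)^2 + (-9 - 4)^2)
d = sqrt(9^2 + -13^2)
d = sqrt(81 + 169)
d = sqrt(250) = 5*sqrt(10)

5*sqrt(10)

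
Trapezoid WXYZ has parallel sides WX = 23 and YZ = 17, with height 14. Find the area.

Area of a trapezoid = (base1 + base2) * height / 2
Area = (23 + 17) * 14 / 2
Area = 40 * 14 / 2
Area = 560 / 2
Area = 280

280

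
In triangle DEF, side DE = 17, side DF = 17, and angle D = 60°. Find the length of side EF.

By the law of cosines: EF^2 = DE^2 + DF^2 - 2*DE*DF*cos(D)
EF^2 = 17^2 + 17^2 - 2*17*17*cos(60°)
EF^2 = 289 + 289 - 578*(1/2)
EF^2 = 289
EF = 17

17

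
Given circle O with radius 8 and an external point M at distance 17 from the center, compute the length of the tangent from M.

tangent = √(d² - r²) = √(17² - 8²) = √(289 - 64) = √225 = 15

15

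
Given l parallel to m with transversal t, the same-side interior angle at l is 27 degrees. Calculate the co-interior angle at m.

Co-interior angles (same-side interior) formed by parallel lines and a transversal are supplementary (sum to 180 degrees).
The given angle is 27 degrees.
The co-interior angle = 180 - 27 = 153 degrees.

153 degrees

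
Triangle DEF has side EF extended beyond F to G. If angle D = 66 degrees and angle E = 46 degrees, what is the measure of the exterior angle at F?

The interior angle at F is 180 - 66 - 46 = 68 degrees.
The exterior angle and interior angle at F are supplementary:
Exterior angle = 180 - 68 = 112 degrees.

112 degrees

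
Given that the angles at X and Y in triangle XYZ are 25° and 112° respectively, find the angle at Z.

Let angle Z = x. Then 25 + 112 + x = 180.
x = 180 - 137 = 43 degrees.

43 degrees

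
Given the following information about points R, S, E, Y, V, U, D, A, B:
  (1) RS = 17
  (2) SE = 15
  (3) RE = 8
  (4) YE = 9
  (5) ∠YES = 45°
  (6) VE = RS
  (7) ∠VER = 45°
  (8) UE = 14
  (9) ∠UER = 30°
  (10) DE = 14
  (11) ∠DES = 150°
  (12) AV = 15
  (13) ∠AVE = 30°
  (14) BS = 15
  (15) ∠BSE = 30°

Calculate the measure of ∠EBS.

Step 1: By the law of cosines on triangle BSE: BE² = 15² + 15² − 2·15·15·cos(30°) = 60.29, so BE ≈ 7.76.
Step 2: By the inverse law of cosines on triangle EBS: cos(∠EBS) = (7.76² + 15² − 15²) / (2·7.76·15) = 60.29/232.94 = 0.2588, so ∠EBS = 75°.

Therefore, the measure of angle ∠EBS = 75°.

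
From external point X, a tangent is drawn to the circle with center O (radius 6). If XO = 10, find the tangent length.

The tangent, radius, and line from the external point to the center form a right triangle.
The right angle is where the tangent meets the radius.
By the Pythagorean theorem: tangent² + 6² = 10²
tangent² = 100 - 36 = 64
tangent = 8

8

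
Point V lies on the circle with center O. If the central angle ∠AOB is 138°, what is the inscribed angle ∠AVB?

Inscribed angle = 138° / 2 = 69° (inscribed angle theorem).

69°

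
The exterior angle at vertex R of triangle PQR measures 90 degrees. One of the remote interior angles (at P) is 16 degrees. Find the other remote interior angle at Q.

The exterior angle theorem states that an exterior angle equals the sum of the two non-adjacent interior angles.
So 90 = 16 + angle Q, which gives angle Q = 90 - 16 = 74 degrees.

74 degrees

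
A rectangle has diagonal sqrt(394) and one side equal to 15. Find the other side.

b = sqrt(d^2 - a^2) = sqrt(394 - 225) = sqrt(169) = 13

13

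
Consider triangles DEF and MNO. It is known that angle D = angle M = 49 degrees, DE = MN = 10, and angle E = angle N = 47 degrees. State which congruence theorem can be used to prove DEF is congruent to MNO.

The given information matches ASA: Two pairs of corresponding angles and the included side are equal (Angle-Side-Angle).

ASA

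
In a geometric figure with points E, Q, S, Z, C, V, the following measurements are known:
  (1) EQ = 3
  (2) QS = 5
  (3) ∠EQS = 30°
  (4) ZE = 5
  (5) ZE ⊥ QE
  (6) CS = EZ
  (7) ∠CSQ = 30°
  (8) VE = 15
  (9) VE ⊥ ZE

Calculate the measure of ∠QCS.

From the given relations: CS = EZ = 5.
Step 1: By the law of cosines on triangle CSQ: CQ² = 5² + 5² − 2·5·5·cos(30°) = 6.7, so CQ ≈ 2.59.
Step 2: By the inverse law of cosines on triangle QCS: cos(∠QCS) = (2.59² + 5² − 5²) / (2·2.59·5) = 6.7/25.88 = 0.2588, so ∠QCS = 75°.

Therefore, the measure of angle ∠QCS = 75°.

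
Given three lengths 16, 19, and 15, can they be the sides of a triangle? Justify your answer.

Yes.
The triangle inequality requires that the sum of any two sides exceeds the third.
Here 15 + 16 = 31 > 19, so the condition is met.

Yes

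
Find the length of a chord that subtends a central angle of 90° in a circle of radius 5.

Chord = 2(5) sin(45°) = 5*sqrt(2)

5*sqrt(2)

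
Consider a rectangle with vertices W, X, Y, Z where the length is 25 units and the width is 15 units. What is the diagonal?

d = sqrt(25^2 + 15^2) = sqrt(850) = 5*sqrt(34)

5*sqrt(34)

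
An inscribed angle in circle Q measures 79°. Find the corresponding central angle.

The inscribed angle theorem states that a central angle is always twice any inscribed angle that subtends the same arc.
Since the inscribed angle is 79°, the central angle = 2 × 79° = 158°.

158°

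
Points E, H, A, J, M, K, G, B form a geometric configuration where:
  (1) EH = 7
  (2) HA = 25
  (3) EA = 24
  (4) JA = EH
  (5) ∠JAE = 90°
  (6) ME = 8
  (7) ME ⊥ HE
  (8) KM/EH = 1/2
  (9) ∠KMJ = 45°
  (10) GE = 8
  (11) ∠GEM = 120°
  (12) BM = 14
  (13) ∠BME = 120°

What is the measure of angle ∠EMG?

Step 1: By the law of cosines on triangle MEG: MG² = 8² + 8² − 2·8·8·cos(120°) = 192, so MG = 8·√3.
Step 2: By the inverse law of cosines on triangle EMG: cos(∠EMG) = (8² + (8·√3)² − 8²) / (2·8·8·√3) = 192/221.7 = 0.866, so ∠EMG = 30°.

Therefore, the measure of angle ∠EMG = 30°.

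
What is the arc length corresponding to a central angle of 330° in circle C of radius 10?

Arc length = 2π(10)(11/12) = 55*pi/3

55*pi/3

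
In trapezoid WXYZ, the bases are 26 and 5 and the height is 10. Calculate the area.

Area = (26 + 5) * 10 / 2 = 310 / 2 = 155

155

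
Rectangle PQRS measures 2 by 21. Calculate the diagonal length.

Using the Pythagorean theorem:
d² = 2² + 21² = 4 + 441 = 445
d = sqrt(445)

sqrt(445)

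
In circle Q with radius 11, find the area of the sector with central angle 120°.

The full circle has area πr² = π(11)² = 121*pi.
The sector covers 120° out of 360°, a fraction of 1/3.
Sector area = 121*pi × 1/3 = 121*pi/3.

121*pi/3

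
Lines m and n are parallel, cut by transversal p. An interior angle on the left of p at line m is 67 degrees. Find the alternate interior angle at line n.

Alternate interior angles are equal: 67 degrees.

67 degrees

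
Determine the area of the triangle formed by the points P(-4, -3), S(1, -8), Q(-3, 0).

Using the Shoelace formula for a triangle:
Area = (1/2)|x0(y1 - y2) + x1(y2 - y0) + x2(y0 - y1)|
Area = (1/2)|-4(-8 - 0) + 1(0 - -3) + -3(-3 - -8)|
Area = (1/2)|32 + 3 + -15|
Area = (1/2)|20|
Area = (1/2)(20)
Area = 10

10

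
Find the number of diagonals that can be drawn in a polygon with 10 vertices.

Total line segments between 10 vertices = C(10,2) = 45.
Subtract the 10 sides: 45 - 10 = 35 diagonals.

35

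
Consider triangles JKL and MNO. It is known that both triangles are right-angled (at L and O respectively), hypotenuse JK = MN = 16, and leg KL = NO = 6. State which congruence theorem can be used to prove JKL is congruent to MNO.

The given information provides:
both triangles are right-angled (at L and O respectively), hypotenuse JK = MN = 16, and leg KL = NO = 6
This matches the HL congruence theorem.
The hypotenuse and one leg of two right triangles are equal (Hypotenuse-Leg).

HL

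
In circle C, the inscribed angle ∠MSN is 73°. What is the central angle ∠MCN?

Central angle = 2 × 73° = 146° (inscribed angle theorem).

146°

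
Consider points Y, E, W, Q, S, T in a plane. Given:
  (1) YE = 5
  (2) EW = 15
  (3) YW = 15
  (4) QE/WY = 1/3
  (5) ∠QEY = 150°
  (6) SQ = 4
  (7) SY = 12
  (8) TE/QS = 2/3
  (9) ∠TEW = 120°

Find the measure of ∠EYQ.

From the given relations: QE = 1/3·WY = 1/3·15 = 5.
Step 1: By the law of cosines on triangle YEQ: YQ² = 5² + 5² − 2·5·5·cos(150°) = 93.3, so YQ ≈ 9.66.
Step 2: By the inverse law of cosines on triangle EYQ: cos(∠EYQ) = (5² + 9.66² − 5²) / (2·5·9.66) = 93.3/96.59 = 0.9659, so ∠EYQ = 15°.

Therefore, the measure of angle ∠EYQ = 15°.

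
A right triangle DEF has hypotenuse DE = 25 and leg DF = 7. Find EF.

By the Pythagorean theorem: EF^2 = DE^2 - DF^2
EF^2 = 25^2 - 7^2 = 625 - 49 = 576
EF = sqrt(576) = 24

24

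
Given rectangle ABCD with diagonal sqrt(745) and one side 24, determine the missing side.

The diagonal of a rectangle forms a right triangle with the two sides.
Rearranging the Pythagorean theorem: missing side = sqrt(d^2 - known^2).
= sqrt(745 - 576) = sqrt(169) = 13.

13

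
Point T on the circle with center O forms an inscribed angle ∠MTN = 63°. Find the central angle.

By the inscribed angle theorem, the central angle is twice the inscribed angle.
Central angle = 2 × 63° = 126°

126°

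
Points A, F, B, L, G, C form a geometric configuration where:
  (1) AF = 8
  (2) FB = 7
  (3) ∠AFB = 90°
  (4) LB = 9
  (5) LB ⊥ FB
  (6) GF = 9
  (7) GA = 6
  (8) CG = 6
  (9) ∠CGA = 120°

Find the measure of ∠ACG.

Step 1: By the law of cosines on triangle CGA: CA² = 6² + 6² − 2·6·6·cos(120°) = 108, so CA = 6·√3.
Step 2: By the inverse law of cosines on triangle ACG: cos(∠ACG) = ((6·√3)² + 6² − 6²) / (2·6·√3·6) = 108/124.71 = 0.866, so ∠ACG = 30°.

Therefore, the measure of angle ∠ACG = 30°.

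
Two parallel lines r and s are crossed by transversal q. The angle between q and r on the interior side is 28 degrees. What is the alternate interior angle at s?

Alternate interior angles are equal: 28 degrees.

28 degrees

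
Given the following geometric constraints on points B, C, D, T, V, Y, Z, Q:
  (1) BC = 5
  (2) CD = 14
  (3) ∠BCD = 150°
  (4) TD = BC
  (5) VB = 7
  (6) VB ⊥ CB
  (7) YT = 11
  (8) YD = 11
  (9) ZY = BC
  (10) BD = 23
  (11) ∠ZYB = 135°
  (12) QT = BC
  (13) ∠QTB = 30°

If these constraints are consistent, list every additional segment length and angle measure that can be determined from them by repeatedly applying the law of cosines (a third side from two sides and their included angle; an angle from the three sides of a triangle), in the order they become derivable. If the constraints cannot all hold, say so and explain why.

These constraints are not satisfiable: (1), (2) and (3) already determine BD: by the law of cosines BD² = 5² + 14² − 2·5·14·cos(150°) = 342.24, so BD ≈ 18.5, which contradicts (10) BD = 23. No planar figure meets all of them, so nothing further can be derived.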